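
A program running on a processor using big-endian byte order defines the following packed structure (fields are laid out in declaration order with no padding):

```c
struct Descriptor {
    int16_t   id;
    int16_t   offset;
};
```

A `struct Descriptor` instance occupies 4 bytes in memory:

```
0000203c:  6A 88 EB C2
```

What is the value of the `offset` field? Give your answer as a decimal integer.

`offset` follows `id` (2 bytes), so it starts at byte offset 2 and occupies 2 bytes.
Bytes at offsets 2..3: EB C2.
Big-endian: lowest address holds the most-significant byte.
The bytes are already most-significant first: 0xEBC2.
Top bit is set, so as a signed 16-bit value this is 0xEBC2 − 2^16 = -5182.

-5182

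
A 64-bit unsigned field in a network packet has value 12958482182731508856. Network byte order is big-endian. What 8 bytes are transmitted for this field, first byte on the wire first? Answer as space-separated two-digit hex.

12958482182731508856 in hexadecimal, padded to 64 bits, is 0xB3D5C6E361F0AC78.
Split into bytes (most-significant first): B3 D5 C6 E3 61 F0 AC 78.
In big-endian order the high byte comes first in memory.
So the memory order matches the most-significant-first order: B3 D5 C6 E3 61 F0 AC 78.

B3 D5 C6 E3 61 F0 AC 78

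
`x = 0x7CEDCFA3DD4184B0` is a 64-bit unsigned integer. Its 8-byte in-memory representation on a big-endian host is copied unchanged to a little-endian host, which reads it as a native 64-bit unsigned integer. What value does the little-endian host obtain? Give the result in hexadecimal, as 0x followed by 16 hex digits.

Stored big-endian, the bytes at ascending addresses are 7C ED CF A3 DD 41 84 B0.
Read back as little-endian, the first byte is least significant, giving 0xB08441DDA3CFED7C.

0xB08441DDA3CFED7C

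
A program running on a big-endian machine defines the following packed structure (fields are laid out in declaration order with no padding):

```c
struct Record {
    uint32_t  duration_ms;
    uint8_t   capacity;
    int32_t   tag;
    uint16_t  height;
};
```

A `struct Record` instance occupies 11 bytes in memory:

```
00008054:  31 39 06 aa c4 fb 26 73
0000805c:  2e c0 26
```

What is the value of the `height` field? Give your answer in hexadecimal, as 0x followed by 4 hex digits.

`height` follows `duration_ms` (4 B), `capacity` (1 B), `tag` (4 B), so it starts at offset 4 + 1 + 4 = 9 and occupies 2 bytes.
Bytes at offsets 9..10: C0 26.
Big-endian: lowest address holds the most-significant byte.
The bytes are already most-significant first: 0xC026.

0xC026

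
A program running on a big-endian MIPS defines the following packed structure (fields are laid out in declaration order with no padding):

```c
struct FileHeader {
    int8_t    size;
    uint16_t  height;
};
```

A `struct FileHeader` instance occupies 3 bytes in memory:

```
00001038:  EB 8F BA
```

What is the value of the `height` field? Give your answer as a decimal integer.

`height` follows `size` (1 byte), so it starts at byte offset 1 and occupies 2 bytes.
Bytes at offsets 1..2: 8F BA.
Big-endian stores the most-significant byte at the lowest address.
The bytes are already most-significant first: 0x8FBA.
0x8FBA = 36794.

36794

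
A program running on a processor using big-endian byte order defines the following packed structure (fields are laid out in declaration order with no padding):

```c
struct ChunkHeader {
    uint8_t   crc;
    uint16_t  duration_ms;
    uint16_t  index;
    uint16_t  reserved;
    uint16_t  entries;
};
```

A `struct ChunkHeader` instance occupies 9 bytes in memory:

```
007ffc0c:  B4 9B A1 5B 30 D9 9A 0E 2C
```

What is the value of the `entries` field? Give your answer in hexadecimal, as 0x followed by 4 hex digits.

0x0E2C

`entries` follows `crc` (1 B), `duration_ms` (2 B), `index` (2 B), `reserved` (2 B), so it starts at offset 1 + 2 + 2 + 2 = 7 and occupies 2 bytes.
Bytes at offsets 7..8: 0E 2C.
Big-endian: lowest address holds the most-significant byte.
The bytes are already most-significant first: 0x0E2C.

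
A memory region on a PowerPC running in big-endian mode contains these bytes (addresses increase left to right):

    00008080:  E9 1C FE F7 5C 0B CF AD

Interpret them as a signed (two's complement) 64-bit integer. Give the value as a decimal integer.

-1649163025169789011

Big-endian stores the most-significant byte at the lowest address.
The bytes are already most-significant first: 0xE91CFEF75C0BCFAD.
Top bit is set, so as a signed 64-bit value this is 0xE91CFEF75C0BCFAD − 2^64 = -1649163025169789011.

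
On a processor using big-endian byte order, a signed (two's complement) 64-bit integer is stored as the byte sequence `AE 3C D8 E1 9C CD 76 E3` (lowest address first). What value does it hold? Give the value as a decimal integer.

-5891595748997499165

Big-endian: lowest address holds the most-significant byte.
The bytes are already most-significant first: 0xAE3CD8E19CCD76E3.
Top bit is set, so as a signed 64-bit value this is 0xAE3CD8E19CCD76E3 − 2^64 = -5891595748997499165.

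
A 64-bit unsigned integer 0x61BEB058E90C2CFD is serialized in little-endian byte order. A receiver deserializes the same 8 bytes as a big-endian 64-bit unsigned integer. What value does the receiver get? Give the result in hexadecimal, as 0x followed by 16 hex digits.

Stored little-endian, the bytes at ascending addresses are FD 2C 0C E9 58 B0 BE 61.
Read back as big-endian, the last byte is least significant, giving 0xFD2C0CE958B0BE61.

0xFD2C0CE958B0BE61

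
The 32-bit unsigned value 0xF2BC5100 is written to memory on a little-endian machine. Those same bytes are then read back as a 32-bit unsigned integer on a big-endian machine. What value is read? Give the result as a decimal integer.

5356786

Stored little-endian, the bytes at ascending addresses are 00 51 BC F2.
Read back as big-endian, the last byte is least significant, giving 0x0051BCF2.
0x0051BCF2 = 5356786.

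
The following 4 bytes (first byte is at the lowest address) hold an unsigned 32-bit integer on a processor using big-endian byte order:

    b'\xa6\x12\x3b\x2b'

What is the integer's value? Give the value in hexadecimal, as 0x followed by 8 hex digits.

0xA6123B2B

Big-endian: lowest address holds the most-significant byte.
The bytes are already most-significant first: 0xA6123B2B.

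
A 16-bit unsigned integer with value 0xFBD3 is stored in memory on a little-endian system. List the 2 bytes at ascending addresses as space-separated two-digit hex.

Split into bytes (most-significant first): FB D3.
In little-endian order the low byte comes first in memory.
So at ascending addresses the bytes are D3 FB.

D3 FB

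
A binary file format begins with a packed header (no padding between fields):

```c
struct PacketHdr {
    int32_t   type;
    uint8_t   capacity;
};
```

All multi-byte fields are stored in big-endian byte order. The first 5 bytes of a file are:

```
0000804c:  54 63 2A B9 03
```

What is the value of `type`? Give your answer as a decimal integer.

`type` is the first field, at byte offset 0, occupying 4 bytes.
Bytes at offsets 0..3: 54 63 2A B9.
Big-endian: lowest address holds the most-significant byte.
The bytes are already most-significant first: 0x54632AB9.
0x54632AB9 = 1415785145.

1415785145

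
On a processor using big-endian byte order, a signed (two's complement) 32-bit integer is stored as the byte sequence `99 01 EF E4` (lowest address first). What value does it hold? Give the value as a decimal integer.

-1727926300

In big-endian order the high byte comes first in memory.
The bytes are already most-significant first: 0x9901EFE4.
Top bit is set, so as a signed 32-bit value this is 0x9901EFE4 − 2^32 = -1727926300.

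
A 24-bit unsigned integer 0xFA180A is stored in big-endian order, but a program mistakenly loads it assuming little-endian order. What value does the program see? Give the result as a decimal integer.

Stored big-endian, the bytes at ascending addresses are FA 18 0A.
Read back as little-endian, the first byte is least significant, giving 0x0A18FA.
0x0A18FA = 661754.

661754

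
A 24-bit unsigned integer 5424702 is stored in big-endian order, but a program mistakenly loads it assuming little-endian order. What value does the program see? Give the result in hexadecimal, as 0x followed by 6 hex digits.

0x3EC652

5424702 in 24-bit hexadecimal is 0x52C63E.
Stored big-endian, the bytes at ascending addresses are 52 C6 3E.
Read back as little-endian, the first byte is least significant, giving 0x3EC652.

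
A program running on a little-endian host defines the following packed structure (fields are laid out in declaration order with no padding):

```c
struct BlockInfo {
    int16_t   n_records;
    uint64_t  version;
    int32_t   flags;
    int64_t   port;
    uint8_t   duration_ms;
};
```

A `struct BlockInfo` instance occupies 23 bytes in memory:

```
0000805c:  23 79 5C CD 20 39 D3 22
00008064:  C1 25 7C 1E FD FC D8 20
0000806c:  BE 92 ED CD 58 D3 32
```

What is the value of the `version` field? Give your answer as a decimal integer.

2720493940500385116

`version` follows `n_records` (2 bytes), so it starts at byte offset 2 and occupies 8 bytes.
Bytes at offsets 2..9: 5C CD 20 39 D3 22 C1 25.
Little-endian: lowest address holds the least-significant byte.
Reassemble most-significant byte first: 25 C1 22 D3 39 20 CD 5C → 0x25C122D33920CD5C.
0x25C122D33920CD5C = 2720493940500385116.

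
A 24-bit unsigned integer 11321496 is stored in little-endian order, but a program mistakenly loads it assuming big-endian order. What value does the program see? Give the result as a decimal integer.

11321496 in 24-bit hexadecimal is 0xACC098.
Stored little-endian, the bytes at ascending addresses are 98 C0 AC.
Read back as big-endian, the last byte is least significant, giving 0x98C0AC.
0x98C0AC = 10010796.

10010796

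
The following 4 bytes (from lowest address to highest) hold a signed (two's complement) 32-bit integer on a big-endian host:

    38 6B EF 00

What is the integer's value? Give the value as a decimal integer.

Big-endian: lowest address holds the most-significant byte.
The bytes are already most-significant first: 0x386BEF00.
0x386BEF00 = 946597632.

946597632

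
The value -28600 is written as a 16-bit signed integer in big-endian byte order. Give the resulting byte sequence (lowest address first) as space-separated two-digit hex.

90 48

Two's complement of -28600 in 16 bits: 28600 = 0x6FB8; invert → 0x9047; add 1 → 0x9048.
Split into bytes (most-significant first): 90 48.
In big-endian order the high byte comes first in memory.
So the memory order matches the most-significant-first order: 90 48.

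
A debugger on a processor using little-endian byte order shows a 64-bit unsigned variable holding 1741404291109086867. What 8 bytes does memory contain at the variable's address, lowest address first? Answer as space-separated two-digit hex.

93 E6 E5 F5 F9 B5 2A 18

1741404291109086867 in hexadecimal, padded to 64 bits, is 0x182AB5F9F5E5E693.
Split into bytes (most-significant first): 18 2A B5 F9 F5 E5 E6 93.
Little-endian: lowest address holds the least-significant byte.
So at ascending addresses the bytes are 93 E6 E5 F5 F9 B5 2A 18.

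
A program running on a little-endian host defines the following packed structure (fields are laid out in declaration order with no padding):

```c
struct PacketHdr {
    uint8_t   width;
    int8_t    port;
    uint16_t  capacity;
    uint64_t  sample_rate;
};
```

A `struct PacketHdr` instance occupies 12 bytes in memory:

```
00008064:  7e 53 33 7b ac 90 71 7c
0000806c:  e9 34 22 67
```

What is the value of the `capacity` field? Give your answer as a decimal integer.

31539

`capacity` follows `width` (1 B), `port` (1 B), so it starts at offset 1 + 1 = 2 and occupies 2 bytes.
Bytes at offsets 2..3: 33 7B.
Little-endian stores the least-significant byte at the lowest address.
Reassemble most-significant byte first: 7B 33 → 0x7B33.
0x7B33 = 31539.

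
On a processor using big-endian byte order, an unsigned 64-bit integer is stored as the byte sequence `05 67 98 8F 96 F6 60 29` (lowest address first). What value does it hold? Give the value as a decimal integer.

Big-endian stores the most-significant byte at the lowest address.
The bytes are already most-significant first: 0x0567988F96F66029.
0x0567988F96F66029 = 389447635271311401.

389447635271311401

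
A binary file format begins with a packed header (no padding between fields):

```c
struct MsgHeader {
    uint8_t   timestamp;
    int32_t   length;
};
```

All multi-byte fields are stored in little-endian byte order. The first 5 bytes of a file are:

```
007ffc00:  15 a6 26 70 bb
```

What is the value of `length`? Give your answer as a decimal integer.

-1150277978

`length` follows `timestamp` (1 byte), so it starts at byte offset 1 and occupies 4 bytes.
Bytes at offsets 1..4: A6 26 70 BB.
Little-endian stores the least-significant byte at the lowest address.
Reassemble most-significant byte first: BB 70 26 A6 → 0xBB7026A6.
Top bit is set, so as a signed 32-bit value this is 0xBB7026A6 − 2^32 = -1150277978.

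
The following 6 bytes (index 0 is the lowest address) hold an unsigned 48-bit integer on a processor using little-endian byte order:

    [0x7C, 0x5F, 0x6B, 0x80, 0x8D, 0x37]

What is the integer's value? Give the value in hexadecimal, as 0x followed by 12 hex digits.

Little-endian: lowest address holds the least-significant byte.
Reassemble most-significant byte first: 37 8D 80 6B 5F 7C → 0x378D806B5F7C.

0x378D806B5F7C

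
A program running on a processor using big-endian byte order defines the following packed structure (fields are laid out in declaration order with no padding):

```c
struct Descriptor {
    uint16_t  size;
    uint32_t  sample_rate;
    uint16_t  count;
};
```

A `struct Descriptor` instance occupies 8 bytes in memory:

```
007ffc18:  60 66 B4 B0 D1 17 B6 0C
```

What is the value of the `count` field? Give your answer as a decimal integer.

46604

`count` follows `size` (2 B), `sample_rate` (4 B), so it starts at offset 2 + 4 = 6 and occupies 2 bytes.
Bytes at offsets 6..7: B6 0C.
Big-endian: lowest address holds the most-significant byte.
The bytes are already most-significant first: 0xB60C.
0xB60C = 46604.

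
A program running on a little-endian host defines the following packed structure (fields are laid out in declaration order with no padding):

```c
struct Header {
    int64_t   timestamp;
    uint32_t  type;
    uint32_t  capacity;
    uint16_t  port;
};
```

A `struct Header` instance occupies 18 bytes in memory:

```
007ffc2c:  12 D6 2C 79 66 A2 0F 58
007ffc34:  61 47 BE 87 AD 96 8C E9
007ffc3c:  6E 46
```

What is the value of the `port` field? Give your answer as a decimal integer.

18030

`port` follows `timestamp` (8 B), `type` (4 B), `capacity` (4 B), so it starts at offset 8 + 4 + 4 = 16 and occupies 2 bytes.
Bytes at offsets 16..17: 6E 46.
Little-endian: lowest address holds the least-significant byte.
Reassemble most-significant byte first: 46 6E → 0x466E.
0x466E = 18030.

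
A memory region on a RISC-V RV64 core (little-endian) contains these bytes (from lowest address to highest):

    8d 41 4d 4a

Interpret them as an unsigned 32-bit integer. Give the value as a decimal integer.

1246577037

Little-endian: lowest address holds the least-significant byte.
Reassemble most-significant byte first: 4A 4D 41 8D → 0x4A4D418D.
0x4A4D418D = 1246577037.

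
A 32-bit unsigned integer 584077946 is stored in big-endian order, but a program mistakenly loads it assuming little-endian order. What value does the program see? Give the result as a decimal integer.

2052247586

584077946 in 32-bit hexadecimal is 0x22D0527A.
Stored big-endian, the bytes at ascending addresses are 22 D0 52 7A.
Read back as little-endian, the first byte is least significant, giving 0x7A52D022.
0x7A52D022 = 2052247586.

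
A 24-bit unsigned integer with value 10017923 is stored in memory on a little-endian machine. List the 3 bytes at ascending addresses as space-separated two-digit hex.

10017923 in hexadecimal, padded to 24 bits, is 0x98DC83.
Split into bytes (most-significant first): 98 DC 83.
Little-endian: lowest address holds the least-significant byte.
So at ascending addresses the bytes are 83 DC 98.

83 DC 98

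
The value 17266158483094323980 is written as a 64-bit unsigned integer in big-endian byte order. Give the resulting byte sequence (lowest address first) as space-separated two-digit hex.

EF 9D B7 A9 0C 6F 43 0C

17266158483094323980 in hexadecimal, padded to 64 bits, is 0xEF9DB7A90C6F430C.
Split into bytes (most-significant first): EF 9D B7 A9 0C 6F 43 0C.
Big-endian: lowest address holds the most-significant byte.
So the memory order matches the most-significant-first order: EF 9D B7 A9 0C 6F 43 0C.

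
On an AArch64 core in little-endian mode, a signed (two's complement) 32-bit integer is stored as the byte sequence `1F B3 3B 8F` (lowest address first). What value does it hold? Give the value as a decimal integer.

-1891912929

Little-endian: lowest address holds the least-significant byte.
Reassemble most-significant byte first: 8F 3B B3 1F → 0x8F3BB31F.
Top bit is set, so as a signed 32-bit value this is 0x8F3BB31F − 2^32 = -1891912929.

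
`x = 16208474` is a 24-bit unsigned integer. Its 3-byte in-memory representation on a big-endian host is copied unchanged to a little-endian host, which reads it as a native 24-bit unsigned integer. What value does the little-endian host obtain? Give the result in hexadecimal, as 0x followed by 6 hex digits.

0x5A52F7

16208474 in 24-bit hexadecimal is 0xF7525A.
Stored big-endian, the bytes at ascending addresses are F7 52 5A.
Read back as little-endian, the first byte is least significant, giving 0x5A52F7.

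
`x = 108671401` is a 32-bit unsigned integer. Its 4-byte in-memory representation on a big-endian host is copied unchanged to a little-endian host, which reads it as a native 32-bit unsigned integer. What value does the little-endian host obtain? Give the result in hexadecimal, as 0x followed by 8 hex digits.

0xA9317A06

108671401 in 32-bit hexadecimal is 0x067A31A9.
Stored big-endian, the bytes at ascending addresses are 06 7A 31 A9.
Read back as little-endian, the first byte is least significant, giving 0xA9317A06.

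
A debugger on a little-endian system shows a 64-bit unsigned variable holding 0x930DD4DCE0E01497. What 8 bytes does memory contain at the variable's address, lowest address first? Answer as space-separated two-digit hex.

97 14 E0 E0 DC D4 0D 93

Split into bytes (most-significant first): 93 0D D4 DC E0 E0 14 97.
Little-endian: lowest address holds the least-significant byte.
So at ascending addresses the bytes are 97 14 E0 E0 DC D4 0D 93.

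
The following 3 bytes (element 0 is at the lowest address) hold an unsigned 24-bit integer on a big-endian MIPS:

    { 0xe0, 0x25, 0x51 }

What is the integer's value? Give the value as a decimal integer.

Big-endian: lowest address holds the most-significant byte.
The bytes are already most-significant first: 0xE02551.
0xE02551 = 14689617.

14689617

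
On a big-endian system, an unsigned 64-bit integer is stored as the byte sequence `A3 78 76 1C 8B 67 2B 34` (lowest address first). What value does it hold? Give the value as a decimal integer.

In big-endian order the high byte comes first in memory.
The bytes are already most-significant first: 0xA378761C8B672B34.
0xA378761C8B672B34 = 11779294690357488436.

11779294690357488436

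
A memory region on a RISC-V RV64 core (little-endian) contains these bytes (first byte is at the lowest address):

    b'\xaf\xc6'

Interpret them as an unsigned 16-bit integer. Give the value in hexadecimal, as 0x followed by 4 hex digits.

0xC6AF

Little-endian stores the least-significant byte at the lowest address.
Reassemble most-significant byte first: C6 AF → 0xC6AF.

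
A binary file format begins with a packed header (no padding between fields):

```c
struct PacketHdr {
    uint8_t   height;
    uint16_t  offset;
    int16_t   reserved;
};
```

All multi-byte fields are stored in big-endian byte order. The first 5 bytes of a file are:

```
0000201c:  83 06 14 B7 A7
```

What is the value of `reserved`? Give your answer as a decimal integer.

-18521

`reserved` follows `height` (1 B), `offset` (2 B), so it starts at offset 1 + 2 = 3 and occupies 2 bytes.
Bytes at offsets 3..4: B7 A7.
Big-endian stores the most-significant byte at the lowest address.
The bytes are already most-significant first: 0xB7A7.
Top bit is set, so as a signed 16-bit value this is 0xB7A7 − 2^16 = -18521.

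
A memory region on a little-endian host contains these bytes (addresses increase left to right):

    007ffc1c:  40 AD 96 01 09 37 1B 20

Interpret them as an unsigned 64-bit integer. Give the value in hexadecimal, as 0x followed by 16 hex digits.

0x201B37090196AD40

Little-endian stores the least-significant byte at the lowest address.
Reassemble most-significant byte first: 20 1B 37 09 01 96 AD 40 → 0x201B37090196AD40.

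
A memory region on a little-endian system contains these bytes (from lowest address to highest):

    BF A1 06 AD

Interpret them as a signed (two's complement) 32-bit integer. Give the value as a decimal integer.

In little-endian order the low byte comes first in memory.
Reassemble most-significant byte first: AD 06 A1 BF → 0xAD06A1BF.
Top bit is set, so as a signed 32-bit value this is 0xAD06A1BF − 2^32 = -1392074305.

-1392074305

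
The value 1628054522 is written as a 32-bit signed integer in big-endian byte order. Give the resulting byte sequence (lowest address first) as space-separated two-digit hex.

1628054522 in hexadecimal, padded to 32 bits, is 0x610A23FA.
Split into bytes (most-significant first): 61 0A 23 FA.
Big-endian stores the most-significant byte at the lowest address.
So the memory order matches the most-significant-first order: 61 0A 23 FA.

61 0A 23 FA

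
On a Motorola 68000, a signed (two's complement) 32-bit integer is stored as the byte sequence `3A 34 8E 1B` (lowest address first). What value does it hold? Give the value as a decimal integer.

Big-endian: lowest address holds the most-significant byte.
The bytes are already most-significant first: 0x3A348E1B.
0x3A348E1B = 976522779.

976522779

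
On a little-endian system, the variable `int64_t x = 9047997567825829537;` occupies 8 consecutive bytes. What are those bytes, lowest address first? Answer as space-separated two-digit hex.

A1 5E DB 7E D9 F1 90 7D

9047997567825829537 in hexadecimal, padded to 64 bits, is 0x7D90F1D97EDB5EA1.
Split into bytes (most-significant first): 7D 90 F1 D9 7E DB 5E A1.
Little-endian: lowest address holds the least-significant byte.
So at ascending addresses the bytes are A1 5E DB 7E D9 F1 90 7D.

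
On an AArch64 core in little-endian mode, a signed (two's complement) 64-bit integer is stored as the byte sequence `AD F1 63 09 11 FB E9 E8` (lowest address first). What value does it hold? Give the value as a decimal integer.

Little-endian: lowest address holds the least-significant byte.
Reassemble most-significant byte first: E8 E9 FB 11 09 63 F1 AD → 0xE8E9FB110963F1AD.
Top bit is set, so as a signed 64-bit value this is 0xE8E9FB110963F1AD − 2^64 = -1663522536746126931.

-1663522536746126931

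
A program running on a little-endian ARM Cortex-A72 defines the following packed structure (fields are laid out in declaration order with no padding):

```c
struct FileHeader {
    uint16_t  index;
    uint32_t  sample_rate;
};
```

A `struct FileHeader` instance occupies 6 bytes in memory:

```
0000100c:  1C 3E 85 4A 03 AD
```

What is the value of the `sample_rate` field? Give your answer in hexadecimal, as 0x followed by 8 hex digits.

0xAD034A85

`sample_rate` follows `index` (2 bytes), so it starts at byte offset 2 and occupies 4 bytes.
Bytes at offsets 2..5: 85 4A 03 AD.
In little-endian order the low byte comes first in memory.
Reassemble most-significant byte first: AD 03 4A 85 → 0xAD034A85.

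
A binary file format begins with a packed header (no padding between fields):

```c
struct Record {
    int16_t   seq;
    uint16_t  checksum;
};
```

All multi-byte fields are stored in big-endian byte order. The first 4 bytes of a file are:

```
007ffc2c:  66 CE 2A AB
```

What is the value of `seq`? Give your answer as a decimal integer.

26318

`seq` is the first field, at byte offset 0, occupying 2 bytes.
Bytes at offsets 0..1: 66 CE.
In big-endian order the high byte comes first in memory.
The bytes are already most-significant first: 0x66CE.
0x66CE = 26318.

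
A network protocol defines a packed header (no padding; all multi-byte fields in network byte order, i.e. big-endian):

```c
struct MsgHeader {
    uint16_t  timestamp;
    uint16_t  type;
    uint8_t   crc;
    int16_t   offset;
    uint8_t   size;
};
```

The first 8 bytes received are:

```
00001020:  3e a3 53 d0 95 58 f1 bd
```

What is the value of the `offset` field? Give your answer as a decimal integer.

22769

`offset` follows `timestamp` (2 B), `type` (2 B), `crc` (1 B), so it starts at offset 2 + 2 + 1 = 5 and occupies 2 bytes.
Bytes at offsets 5..6: 58 F1.
Big-endian: lowest address holds the most-significant byte.
The bytes are already most-significant first: 0x58F1.
0x58F1 = 22769.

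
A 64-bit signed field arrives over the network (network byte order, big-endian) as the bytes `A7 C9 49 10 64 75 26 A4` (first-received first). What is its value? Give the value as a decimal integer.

-6356469064303040860

Big-endian stores the most-significant byte at the lowest address.
The bytes are already most-significant first: 0xA7C94910647526A4.
Top bit is set, so as a signed 64-bit value this is 0xA7C94910647526A4 − 2^64 = -6356469064303040860.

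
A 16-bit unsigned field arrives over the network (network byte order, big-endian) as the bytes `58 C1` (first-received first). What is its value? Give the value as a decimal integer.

22721

In big-endian order the high byte comes first in memory.
The bytes are already most-significant first: 0x58C1.
0x58C1 = 22721.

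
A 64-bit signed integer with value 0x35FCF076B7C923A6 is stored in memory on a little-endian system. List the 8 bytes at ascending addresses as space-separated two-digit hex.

A6 23 C9 B7 76 F0 FC 35

Split into bytes (most-significant first): 35 FC F0 76 B7 C9 23 A6.
In little-endian order the low byte comes first in memory.
So at ascending addresses the bytes are A6 23 C9 B7 76 F0 FC 35.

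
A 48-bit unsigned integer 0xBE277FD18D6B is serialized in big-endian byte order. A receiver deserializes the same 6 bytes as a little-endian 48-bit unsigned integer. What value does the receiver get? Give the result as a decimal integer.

Stored big-endian, the bytes at ascending addresses are BE 27 7F D1 8D 6B.
Read back as little-endian, the first byte is least significant, giving 0x6B8DD17F27BE.
0x6B8DD17F27BE = 118256849332158.

118256849332158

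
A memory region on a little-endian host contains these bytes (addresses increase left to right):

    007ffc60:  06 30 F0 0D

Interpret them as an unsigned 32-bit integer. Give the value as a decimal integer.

In little-endian order the low byte comes first in memory.
Reassemble most-significant byte first: 0D F0 30 06 → 0x0DF03006.
0x0DF03006 = 233844742.

233844742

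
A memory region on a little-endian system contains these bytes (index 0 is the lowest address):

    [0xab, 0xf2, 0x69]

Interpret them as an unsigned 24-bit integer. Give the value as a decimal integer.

6943403

Little-endian: lowest address holds the least-significant byte.
Reassemble most-significant byte first: 69 F2 AB → 0x69F2AB.
0x69F2AB = 6943403.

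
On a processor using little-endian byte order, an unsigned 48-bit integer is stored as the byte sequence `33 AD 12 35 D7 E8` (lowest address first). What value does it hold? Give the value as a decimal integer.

In little-endian order the low byte comes first in memory.
Reassemble most-significant byte first: E8 D7 35 12 AD 33 → 0xE8D73512AD33.
0xE8D73512AD33 = 256011006029107.

256011006029107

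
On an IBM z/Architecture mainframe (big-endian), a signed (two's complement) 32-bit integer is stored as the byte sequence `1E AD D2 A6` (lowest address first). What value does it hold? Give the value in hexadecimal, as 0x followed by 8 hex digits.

0x1EADD2A6

Big-endian stores the most-significant byte at the lowest address.
The bytes are already most-significant first: 0x1EADD2A6.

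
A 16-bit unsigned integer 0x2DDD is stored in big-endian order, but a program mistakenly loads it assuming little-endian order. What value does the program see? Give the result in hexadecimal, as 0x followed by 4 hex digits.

Stored big-endian, the bytes at ascending addresses are 2D DD.
Read back as little-endian, the first byte is least significant, giving 0xDD2D.

0xDD2D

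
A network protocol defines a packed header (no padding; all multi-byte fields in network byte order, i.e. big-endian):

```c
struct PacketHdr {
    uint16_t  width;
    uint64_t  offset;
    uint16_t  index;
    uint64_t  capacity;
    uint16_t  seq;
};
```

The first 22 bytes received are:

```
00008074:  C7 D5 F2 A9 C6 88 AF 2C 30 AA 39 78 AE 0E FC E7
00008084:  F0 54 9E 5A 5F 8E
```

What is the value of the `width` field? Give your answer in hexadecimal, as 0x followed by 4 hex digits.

0xC7D5

`width` is the first field, at byte offset 0, occupying 2 bytes.
Bytes at offsets 0..1: C7 D5.
Big-endian stores the most-significant byte at the lowest address.
The bytes are already most-significant first: 0xC7D5.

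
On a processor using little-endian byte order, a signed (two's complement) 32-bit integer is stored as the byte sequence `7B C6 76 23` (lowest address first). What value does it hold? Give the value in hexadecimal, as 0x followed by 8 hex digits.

0x2376C67B

Little-endian: lowest address holds the least-significant byte.
Reassemble most-significant byte first: 23 76 C6 7B → 0x2376C67B.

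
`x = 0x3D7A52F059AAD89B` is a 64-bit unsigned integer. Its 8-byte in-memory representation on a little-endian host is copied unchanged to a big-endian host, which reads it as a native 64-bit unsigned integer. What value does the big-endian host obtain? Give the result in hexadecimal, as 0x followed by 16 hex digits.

Stored little-endian, the bytes at ascending addresses are 9B D8 AA 59 F0 52 7A 3D.
Read back as big-endian, the last byte is least significant, giving 0x9BD8AA59F0527A3D.

0x9BD8AA59F0527A3D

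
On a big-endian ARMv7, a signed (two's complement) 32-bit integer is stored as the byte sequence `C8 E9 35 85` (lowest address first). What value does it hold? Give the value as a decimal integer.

Big-endian stores the most-significant byte at the lowest address.
The bytes are already most-significant first: 0xC8E93585.
Top bit is set, so as a signed 32-bit value this is 0xC8E93585 − 2^32 = -924240507.

-924240507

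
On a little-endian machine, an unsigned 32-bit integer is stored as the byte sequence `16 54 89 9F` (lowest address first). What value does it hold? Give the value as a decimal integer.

2676577302

Little-endian: lowest address holds the least-significant byte.
Reassemble most-significant byte first: 9F 89 54 16 → 0x9F895416.
0x9F895416 = 2676577302.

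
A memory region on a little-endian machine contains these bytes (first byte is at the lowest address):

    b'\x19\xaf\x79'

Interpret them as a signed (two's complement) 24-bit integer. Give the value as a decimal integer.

7974681

Little-endian stores the least-significant byte at the lowest address.
Reassemble most-significant byte first: 79 AF 19 → 0x79AF19.
0x79AF19 = 7974681.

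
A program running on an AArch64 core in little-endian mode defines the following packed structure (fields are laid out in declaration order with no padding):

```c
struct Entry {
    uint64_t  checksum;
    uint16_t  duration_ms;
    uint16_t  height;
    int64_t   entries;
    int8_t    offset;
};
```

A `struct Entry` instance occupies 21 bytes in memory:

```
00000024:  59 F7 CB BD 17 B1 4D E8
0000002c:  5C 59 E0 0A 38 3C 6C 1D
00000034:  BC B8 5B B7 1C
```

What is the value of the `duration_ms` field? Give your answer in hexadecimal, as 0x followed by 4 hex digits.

`duration_ms` follows `checksum` (8 bytes), so it starts at byte offset 8 and occupies 2 bytes.
Bytes at offsets 8..9: 5C 59.
In little-endian order the low byte comes first in memory.
Reassemble most-significant byte first: 59 5C → 0x595C.

0x595C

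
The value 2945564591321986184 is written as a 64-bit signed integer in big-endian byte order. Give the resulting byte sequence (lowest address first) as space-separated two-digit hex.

2945564591321986184 in hexadecimal, padded to 64 bits, is 0x28E0BF63B8B73488.
Split into bytes (most-significant first): 28 E0 BF 63 B8 B7 34 88.
Big-endian: lowest address holds the most-significant byte.
So the memory order matches the most-significant-first order: 28 E0 BF 63 B8 B7 34 88.

28 E0 BF 63 B8 B7 34 88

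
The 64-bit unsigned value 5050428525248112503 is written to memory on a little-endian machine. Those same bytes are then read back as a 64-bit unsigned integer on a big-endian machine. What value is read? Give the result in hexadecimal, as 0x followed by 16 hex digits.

5050428525248112503 in 64-bit hexadecimal is 0x4616B9FC42E9E777.
Stored little-endian, the bytes at ascending addresses are 77 E7 E9 42 FC B9 16 46.
Read back as big-endian, the last byte is least significant, giving 0x77E7E942FCB91646.

0x77E7E942FCB91646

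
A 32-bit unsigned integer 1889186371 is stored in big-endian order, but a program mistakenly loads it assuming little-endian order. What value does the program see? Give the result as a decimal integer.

1135778416

1889186371 in 32-bit hexadecimal is 0x709AB243.
Stored big-endian, the bytes at ascending addresses are 70 9A B2 43.
Read back as little-endian, the first byte is least significant, giving 0x43B29A70.
0x43B29A70 = 1135778416.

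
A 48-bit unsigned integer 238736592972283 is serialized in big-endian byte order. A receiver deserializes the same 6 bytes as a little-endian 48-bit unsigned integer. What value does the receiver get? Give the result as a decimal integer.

276706777702873

238736592972283 in 48-bit hexadecimal is 0xD92131D1A9FB.
Stored big-endian, the bytes at ascending addresses are D9 21 31 D1 A9 FB.
Read back as little-endian, the first byte is least significant, giving 0xFBA9D13121D9.
0xFBA9D13121D9 = 276706777702873.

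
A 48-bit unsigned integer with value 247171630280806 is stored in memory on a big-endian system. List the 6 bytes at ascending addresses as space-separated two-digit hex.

247171630280806 in hexadecimal, padded to 48 bits, is 0xE0CD2138B066.
Split into bytes (most-significant first): E0 CD 21 38 B0 66.
Big-endian stores the most-significant byte at the lowest address.
So the memory order matches the most-significant-first order: E0 CD 21 38 B0 66.

E0 CD 21 38 B0 66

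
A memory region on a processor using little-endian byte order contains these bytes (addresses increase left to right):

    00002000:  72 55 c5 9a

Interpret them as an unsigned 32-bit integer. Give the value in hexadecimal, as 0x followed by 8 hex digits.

0x9AC55572

Little-endian stores the least-significant byte at the lowest address.
Reassemble most-significant byte first: 9A C5 55 72 → 0x9AC55572.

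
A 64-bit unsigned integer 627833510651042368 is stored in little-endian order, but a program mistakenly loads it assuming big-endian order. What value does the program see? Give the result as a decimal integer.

627833510651042368 in 64-bit hexadecimal is 0x08B6834064711A40.
Stored little-endian, the bytes at ascending addresses are 40 1A 71 64 40 83 B6 08.
Read back as big-endian, the last byte is least significant, giving 0x401A71644083B608.
0x401A71644083B608 = 4619129043214906888.

4619129043214906888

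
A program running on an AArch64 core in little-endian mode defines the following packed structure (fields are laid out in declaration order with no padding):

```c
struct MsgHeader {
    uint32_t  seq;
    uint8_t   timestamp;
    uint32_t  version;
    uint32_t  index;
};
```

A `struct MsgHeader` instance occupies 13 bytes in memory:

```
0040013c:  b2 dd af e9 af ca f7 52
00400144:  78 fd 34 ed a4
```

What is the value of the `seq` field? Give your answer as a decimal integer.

3920616882

`seq` is the first field, at byte offset 0, occupying 4 bytes.
Bytes at offsets 0..3: B2 DD AF E9.
Little-endian: lowest address holds the least-significant byte.
Reassemble most-significant byte first: E9 AF DD B2 → 0xE9AFDDB2.
0xE9AFDDB2 = 3920616882.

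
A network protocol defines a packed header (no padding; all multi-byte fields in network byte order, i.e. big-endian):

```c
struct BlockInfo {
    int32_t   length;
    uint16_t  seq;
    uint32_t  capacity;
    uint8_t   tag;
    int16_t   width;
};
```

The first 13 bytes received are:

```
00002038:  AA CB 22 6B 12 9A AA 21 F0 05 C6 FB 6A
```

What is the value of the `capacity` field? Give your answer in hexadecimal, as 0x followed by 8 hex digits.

0xAA21F005

`capacity` follows `length` (4 B), `seq` (2 B), so it starts at offset 4 + 2 = 6 and occupies 4 bytes.
Bytes at offsets 6..9: AA 21 F0 05.
Big-endian stores the most-significant byte at the lowest address.
The bytes are already most-significant first: 0xAA21F005.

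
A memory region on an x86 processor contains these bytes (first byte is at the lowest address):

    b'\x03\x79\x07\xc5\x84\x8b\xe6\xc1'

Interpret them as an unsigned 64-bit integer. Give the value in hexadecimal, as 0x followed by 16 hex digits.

Little-endian stores the least-significant byte at the lowest address.
Reassemble most-significant byte first: C1 E6 8B 84 C5 07 79 03 → 0xC1E68B84C5077903.

0xC1E68B84C5077903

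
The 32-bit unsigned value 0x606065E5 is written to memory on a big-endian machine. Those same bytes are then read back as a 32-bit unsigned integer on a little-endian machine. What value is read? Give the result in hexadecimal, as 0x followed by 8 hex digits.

0xE5656060

Stored big-endian, the bytes at ascending addresses are 60 60 65 E5.
Read back as little-endian, the first byte is least significant, giving 0xE5656060.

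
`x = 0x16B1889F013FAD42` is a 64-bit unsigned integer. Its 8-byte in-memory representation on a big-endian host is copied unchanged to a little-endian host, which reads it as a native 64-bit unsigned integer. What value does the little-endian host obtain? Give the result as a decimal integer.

4804565653678240022

Stored big-endian, the bytes at ascending addresses are 16 B1 88 9F 01 3F AD 42.
Read back as little-endian, the first byte is least significant, giving 0x42AD3F019F88B116.
0x42AD3F019F88B116 = 4804565653678240022.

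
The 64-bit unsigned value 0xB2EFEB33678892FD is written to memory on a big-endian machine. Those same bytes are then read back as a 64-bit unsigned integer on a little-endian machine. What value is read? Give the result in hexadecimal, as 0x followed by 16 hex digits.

Stored big-endian, the bytes at ascending addresses are B2 EF EB 33 67 88 92 FD.
Read back as little-endian, the first byte is least significant, giving 0xFD92886733EBEFB2.

0xFD92886733EBEFB2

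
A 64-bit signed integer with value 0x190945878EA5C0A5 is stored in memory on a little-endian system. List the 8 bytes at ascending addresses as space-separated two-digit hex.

Split into bytes (most-significant first): 19 09 45 87 8E A5 C0 A5.
Little-endian: lowest address holds the least-significant byte.
So at ascending addresses the bytes are A5 C0 A5 8E 87 45 09 19.

A5 C0 A5 8E 87 45 09 19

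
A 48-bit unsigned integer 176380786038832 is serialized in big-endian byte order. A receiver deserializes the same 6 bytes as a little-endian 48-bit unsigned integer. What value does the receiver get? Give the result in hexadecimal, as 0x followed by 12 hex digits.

0x30D818DA6AA0

176380786038832 in 48-bit hexadecimal is 0xA06ADA18D830.
Stored big-endian, the bytes at ascending addresses are A0 6A DA 18 D8 30.
Read back as little-endian, the first byte is least significant, giving 0x30D818DA6AA0.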